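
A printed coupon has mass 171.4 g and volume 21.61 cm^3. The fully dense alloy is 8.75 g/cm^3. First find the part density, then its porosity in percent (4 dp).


rho_part = 171.4 / 21.61 = 7.93151319 g/cm^3
Porosity = (1 - 7.93151319/8.75)*100 = 9.3541 %


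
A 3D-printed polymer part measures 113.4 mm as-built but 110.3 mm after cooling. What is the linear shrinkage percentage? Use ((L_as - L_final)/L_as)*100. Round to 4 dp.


Shrinkage = ((113.4-110.3)/113.4)*100 = 2.7337 %


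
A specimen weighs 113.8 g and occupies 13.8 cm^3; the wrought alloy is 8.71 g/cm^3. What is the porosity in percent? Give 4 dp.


rho_part = 113.8 / 13.8 = 8.24637681 g/cm^3
Porosity = (1 - 8.24637681/8.71)*100 = 5.3229 %


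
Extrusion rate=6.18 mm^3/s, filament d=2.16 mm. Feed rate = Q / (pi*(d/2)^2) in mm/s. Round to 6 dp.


A = pi*(2.16/2)^2 = 3.664354
v = 6.18 / 3.664354 = 1.686518 mm/s


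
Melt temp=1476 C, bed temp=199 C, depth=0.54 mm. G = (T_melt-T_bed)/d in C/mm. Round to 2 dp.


G = (1476-199)/0.54 = 2364.81 C/mm


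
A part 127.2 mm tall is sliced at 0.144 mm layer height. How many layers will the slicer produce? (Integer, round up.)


Layers = ceil(127.2/0.144) = 884


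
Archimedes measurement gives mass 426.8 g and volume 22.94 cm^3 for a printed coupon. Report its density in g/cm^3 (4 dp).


rho = 426.8 / 22.94 = 18.6051 g/cm^3


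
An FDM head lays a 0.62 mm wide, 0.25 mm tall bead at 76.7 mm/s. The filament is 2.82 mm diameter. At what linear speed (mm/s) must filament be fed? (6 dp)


Q = 0.62 * 0.25 * 76.7 = 11.8885 mm^3/s
A_fil = pi*(2.82/2)^2 = 6.24580035 mm^2
v_feed = 11.8885 / 6.24580035 = 1.903439 mm/s


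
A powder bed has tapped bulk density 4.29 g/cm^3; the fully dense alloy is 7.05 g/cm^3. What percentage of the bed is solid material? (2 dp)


Packing = (4.29/7.05)*100 = 60.85 %


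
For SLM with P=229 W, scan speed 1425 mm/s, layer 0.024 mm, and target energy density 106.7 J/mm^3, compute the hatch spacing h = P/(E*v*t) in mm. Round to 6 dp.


h = 229 / (106.7*1425*0.024) = 0.062755 mm


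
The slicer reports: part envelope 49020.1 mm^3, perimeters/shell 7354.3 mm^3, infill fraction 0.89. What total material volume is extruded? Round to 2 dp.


V_infill = (49020.1 - 7354.3) * 0.89 = 37082.56
V_total = 7354.3 + 37082.56 = 44436.86 mm^3


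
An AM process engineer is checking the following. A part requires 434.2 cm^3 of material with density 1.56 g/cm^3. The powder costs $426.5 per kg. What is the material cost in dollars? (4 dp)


Mass = 434.2*1.56/1000 = 0.677352 kg
Cost = 0.677352 * 426.5 = 288.8906 $


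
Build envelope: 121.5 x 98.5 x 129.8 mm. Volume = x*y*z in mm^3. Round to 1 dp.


V = 121.5 * 98.5 * 129.8 = 1553414.0 mm^3


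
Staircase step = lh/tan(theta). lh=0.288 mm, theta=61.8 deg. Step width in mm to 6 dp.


step = 0.288 / tan(61.8) = 0.154424 mm


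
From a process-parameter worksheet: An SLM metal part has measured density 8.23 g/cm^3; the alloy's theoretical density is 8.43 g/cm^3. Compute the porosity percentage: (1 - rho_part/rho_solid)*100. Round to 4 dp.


Porosity = (1-8.23/8.43)*100 = 2.3725 %


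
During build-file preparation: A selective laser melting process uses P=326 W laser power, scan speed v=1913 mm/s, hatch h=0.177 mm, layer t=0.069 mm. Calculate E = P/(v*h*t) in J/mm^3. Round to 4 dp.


E = 326 / (1913*0.177*0.069) = 13.9534 J/mm^3


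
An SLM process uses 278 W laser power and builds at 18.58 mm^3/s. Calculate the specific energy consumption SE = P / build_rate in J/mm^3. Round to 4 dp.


SE = 278 / 18.58 = 14.9623 J/mm^3


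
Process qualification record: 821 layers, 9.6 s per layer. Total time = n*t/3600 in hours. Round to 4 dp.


t = 821 * 9.6 / 3600 = 2.1893 hrs


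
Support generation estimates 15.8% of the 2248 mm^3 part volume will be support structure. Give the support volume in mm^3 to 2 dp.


V_support = 2248 * 0.158 = 355.18 mm^3


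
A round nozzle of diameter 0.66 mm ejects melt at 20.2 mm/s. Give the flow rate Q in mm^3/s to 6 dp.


A = pi*(0.66/2)^2 = 0.34211944 mm^2
Q = 0.34211944 * 20.2 = 6.910813 mm^3/s


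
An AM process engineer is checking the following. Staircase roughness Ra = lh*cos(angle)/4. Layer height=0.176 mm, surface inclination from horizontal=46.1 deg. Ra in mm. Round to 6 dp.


Ra = 0.176 * cos(46.1) / 4 = 0.03051 mm


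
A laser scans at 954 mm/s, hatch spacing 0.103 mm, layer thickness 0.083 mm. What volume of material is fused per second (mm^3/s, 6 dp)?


Rate = 954 * 0.103 * 0.083 = 8.155746 mm^3/s


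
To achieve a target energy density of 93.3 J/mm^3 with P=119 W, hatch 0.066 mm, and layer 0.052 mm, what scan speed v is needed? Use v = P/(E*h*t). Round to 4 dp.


v = 119 / (93.3*0.066*0.052) = 371.6362 mm/s


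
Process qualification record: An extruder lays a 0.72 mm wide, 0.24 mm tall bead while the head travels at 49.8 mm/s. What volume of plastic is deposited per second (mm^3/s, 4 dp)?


Rate = 0.72 * 0.24 * 49.8 = 8.6054 mm^3/s


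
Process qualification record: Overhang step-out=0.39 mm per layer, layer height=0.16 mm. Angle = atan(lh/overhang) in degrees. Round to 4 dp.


angle = atan(0.16/0.39) = 22.3062 degrees


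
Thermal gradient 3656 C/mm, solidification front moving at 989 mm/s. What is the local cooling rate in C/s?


CR = 3656 * 989 = 3615784 C/s


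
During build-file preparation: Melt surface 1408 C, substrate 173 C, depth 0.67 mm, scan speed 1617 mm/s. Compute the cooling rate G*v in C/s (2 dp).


G = (1408-173)/0.67 = 1843.28358209 C/mm
CR = 1843.28358209 * 1617 = 2980589.55 C/s


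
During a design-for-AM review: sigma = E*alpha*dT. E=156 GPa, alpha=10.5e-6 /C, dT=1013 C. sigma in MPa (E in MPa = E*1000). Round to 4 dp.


sigma = 156*1000 * 10.5e-6 * 1013 = 1659.294 MPa


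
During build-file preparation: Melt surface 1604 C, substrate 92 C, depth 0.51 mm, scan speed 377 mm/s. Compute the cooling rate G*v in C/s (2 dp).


G = (1604-92)/0.51 = 2964.70588235 C/mm
CR = 2964.70588235 * 377 = 1117694.12 C/s


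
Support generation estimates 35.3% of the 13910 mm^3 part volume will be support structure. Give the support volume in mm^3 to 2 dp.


V_support = 13910 * 0.353 = 4910.23 mm^3


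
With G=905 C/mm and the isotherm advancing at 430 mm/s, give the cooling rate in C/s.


CR = 905 * 430 = 389150 C/s


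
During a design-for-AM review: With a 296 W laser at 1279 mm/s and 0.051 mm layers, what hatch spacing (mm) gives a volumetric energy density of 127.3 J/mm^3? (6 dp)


h = 296 / (127.3*1279*0.051) = 0.035647 mm


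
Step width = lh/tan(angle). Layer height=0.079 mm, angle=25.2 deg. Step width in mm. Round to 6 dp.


step = 0.079 / tan(25.2) = 0.167884 mm


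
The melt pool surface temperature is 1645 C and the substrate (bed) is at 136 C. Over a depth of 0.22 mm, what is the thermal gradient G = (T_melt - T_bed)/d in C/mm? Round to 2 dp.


G = (1645-136)/0.22 = 6859.09 C/mm


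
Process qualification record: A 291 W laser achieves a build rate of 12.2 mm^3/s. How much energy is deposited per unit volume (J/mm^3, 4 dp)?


SE = 291 / 12.2 = 23.8525 J/mm^3


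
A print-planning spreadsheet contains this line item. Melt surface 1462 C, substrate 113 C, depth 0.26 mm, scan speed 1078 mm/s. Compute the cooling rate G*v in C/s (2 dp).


G = (1462-113)/0.26 = 5188.46153846 C/mm
CR = 5188.46153846 * 1078 = 5593161.54 C/s


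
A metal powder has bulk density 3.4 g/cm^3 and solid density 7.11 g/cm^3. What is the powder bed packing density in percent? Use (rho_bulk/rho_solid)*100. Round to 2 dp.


Packing = (3.4/7.11)*100 = 47.82 %


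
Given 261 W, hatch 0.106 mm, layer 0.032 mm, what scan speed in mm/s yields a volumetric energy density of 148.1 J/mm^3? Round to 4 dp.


v = 261 / (148.1*0.106*0.032) = 519.5527 mm/s


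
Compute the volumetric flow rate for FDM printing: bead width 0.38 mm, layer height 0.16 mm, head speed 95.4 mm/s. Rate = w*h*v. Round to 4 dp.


Rate = 0.38 * 0.16 * 95.4 = 5.8003 mm^3/s


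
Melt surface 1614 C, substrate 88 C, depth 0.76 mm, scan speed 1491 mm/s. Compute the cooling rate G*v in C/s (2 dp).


G = (1614-88)/0.76 = 2007.89473684 C/mm
CR = 2007.89473684 * 1491 = 2993771.05 C/s


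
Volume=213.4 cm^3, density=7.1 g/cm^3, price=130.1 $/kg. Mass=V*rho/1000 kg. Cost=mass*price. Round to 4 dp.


Mass = 213.4*7.1/1000 = 1.51514 kg
Cost = 1.51514 * 130.1 = 197.1197 $


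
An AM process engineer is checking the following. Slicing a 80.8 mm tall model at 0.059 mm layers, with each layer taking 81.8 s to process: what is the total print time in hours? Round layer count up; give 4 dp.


Layers = ceil(80.8/0.059) = 1370
t = 1370 * 81.8 / 3600 = 31.1294 hrs


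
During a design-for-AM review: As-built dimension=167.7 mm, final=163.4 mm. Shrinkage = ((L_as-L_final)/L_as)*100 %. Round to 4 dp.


Shrinkage = ((167.7-163.4)/167.7)*100 = 2.5641 %


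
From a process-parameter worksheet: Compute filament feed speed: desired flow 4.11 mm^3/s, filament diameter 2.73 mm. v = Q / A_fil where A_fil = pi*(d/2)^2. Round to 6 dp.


A = pi*(2.73/2)^2 = 5.853494
v = 4.11 / 5.853494 = 0.702145 mm/s


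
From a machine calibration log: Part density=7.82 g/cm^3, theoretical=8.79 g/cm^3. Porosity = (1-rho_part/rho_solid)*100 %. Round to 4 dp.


Porosity = (1-7.82/8.79)*100 = 11.0353 %


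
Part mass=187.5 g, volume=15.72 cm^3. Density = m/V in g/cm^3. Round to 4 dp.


rho = 187.5 / 15.72 = 11.9275 g/cm^3


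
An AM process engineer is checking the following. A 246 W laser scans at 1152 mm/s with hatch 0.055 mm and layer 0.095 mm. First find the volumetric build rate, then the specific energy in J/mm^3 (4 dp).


Build rate = 1152 * 0.055 * 0.095 = 6.0192 mm^3/s
SE = 246 / 6.0192 = 40.8692 J/mm^3


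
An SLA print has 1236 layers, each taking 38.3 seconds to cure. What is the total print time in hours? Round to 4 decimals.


t = 1236 * 38.3 / 3600 = 13.1497 hrs


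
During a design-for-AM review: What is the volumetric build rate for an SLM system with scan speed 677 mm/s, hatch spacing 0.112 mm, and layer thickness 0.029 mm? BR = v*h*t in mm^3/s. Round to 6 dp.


Rate = 677 * 0.112 * 0.029 = 2.198896 mm^3/s


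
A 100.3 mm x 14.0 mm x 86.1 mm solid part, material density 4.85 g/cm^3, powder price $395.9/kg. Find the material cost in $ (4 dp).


V = 100.3 * 14.0 * 86.1 = 120901.62 mm^3 = 120.90162 cm^3
Mass = 120.90162 * 4.85 / 1000 = 0.58637286 kg
Cost = 0.58637286 * 395.9 = 232.145 $


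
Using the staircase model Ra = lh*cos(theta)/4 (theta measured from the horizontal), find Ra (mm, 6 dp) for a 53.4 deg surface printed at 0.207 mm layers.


Ra = 0.207 * cos(53.4) / 4 = 0.030855 mm


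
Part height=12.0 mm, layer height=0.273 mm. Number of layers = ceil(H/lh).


Layers = ceil(12.0/0.273) = 44


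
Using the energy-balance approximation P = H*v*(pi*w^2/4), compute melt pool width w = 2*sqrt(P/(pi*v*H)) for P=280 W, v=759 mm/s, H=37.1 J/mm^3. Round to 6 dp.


w = 2*sqrt(280/(pi*759*37.1)) = 0.112519 mm


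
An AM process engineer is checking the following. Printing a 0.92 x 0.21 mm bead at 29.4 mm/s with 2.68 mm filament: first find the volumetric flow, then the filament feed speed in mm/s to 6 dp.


Q = 0.92 * 0.21 * 29.4 = 5.68008 mm^3/s
A_fil = pi*(2.68/2)^2 = 5.64104377 mm^2
v_feed = 5.68008 / 5.64104377 = 1.00692 mm/s


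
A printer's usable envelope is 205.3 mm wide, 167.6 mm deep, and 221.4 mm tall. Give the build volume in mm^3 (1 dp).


V = 205.3 * 167.6 * 221.4 = 7617993.2 mm^3


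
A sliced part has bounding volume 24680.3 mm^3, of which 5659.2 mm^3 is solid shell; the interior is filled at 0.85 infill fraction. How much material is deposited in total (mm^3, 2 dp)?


V_infill = (24680.3 - 5659.2) * 0.85 = 16167.94
V_total = 5659.2 + 16167.94 = 21827.14 mm^3


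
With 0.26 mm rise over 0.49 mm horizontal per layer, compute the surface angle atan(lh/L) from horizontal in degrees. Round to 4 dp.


angle = atan(0.26/0.49) = 27.951 degrees


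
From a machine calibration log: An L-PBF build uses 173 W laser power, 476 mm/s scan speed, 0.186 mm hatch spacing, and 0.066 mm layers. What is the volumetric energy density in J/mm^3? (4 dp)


E = 173 / (476*0.186*0.066) = 29.6062 J/mm^3


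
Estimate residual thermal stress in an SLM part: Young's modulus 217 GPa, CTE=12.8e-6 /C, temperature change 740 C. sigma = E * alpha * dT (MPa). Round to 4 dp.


sigma = 217*1000 * 12.8e-6 * 740 = 2055.424 MPa


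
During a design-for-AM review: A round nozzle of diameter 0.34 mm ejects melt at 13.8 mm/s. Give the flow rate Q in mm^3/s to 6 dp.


A = pi*(0.34/2)^2 = 0.09079203 mm^2
Q = 0.09079203 * 13.8 = 1.25293 mm^3/s


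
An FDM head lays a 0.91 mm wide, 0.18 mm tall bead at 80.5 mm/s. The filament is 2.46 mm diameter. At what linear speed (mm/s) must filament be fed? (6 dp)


Q = 0.91 * 0.18 * 80.5 = 13.1859 mm^3/s
A_fil = pi*(2.46/2)^2 = 4.75291553 mm^2
v_feed = 13.1859 / 4.75291553 = 2.774276 mm/s


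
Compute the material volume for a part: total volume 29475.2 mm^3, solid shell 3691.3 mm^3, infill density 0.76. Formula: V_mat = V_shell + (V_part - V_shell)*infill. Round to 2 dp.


V_infill = (29475.2 - 3691.3) * 0.76 = 19595.76
V_total = 3691.3 + 19595.76 = 23287.06 mm^3


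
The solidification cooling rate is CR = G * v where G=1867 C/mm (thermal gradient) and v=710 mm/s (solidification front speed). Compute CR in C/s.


CR = 1867 * 710 = 1325570 C/s


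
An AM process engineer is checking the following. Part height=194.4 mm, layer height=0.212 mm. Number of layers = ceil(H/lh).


Layers = ceil(194.4/0.212) = 917


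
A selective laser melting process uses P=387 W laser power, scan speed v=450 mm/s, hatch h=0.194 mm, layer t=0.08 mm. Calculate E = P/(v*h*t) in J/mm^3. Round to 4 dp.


E = 387 / (450*0.194*0.08) = 55.4124 J/mm^3


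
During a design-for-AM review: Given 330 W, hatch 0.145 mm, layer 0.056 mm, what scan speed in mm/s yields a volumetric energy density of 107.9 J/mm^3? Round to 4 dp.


v = 330 / (107.9*0.145*0.056) = 376.6487 mm/s


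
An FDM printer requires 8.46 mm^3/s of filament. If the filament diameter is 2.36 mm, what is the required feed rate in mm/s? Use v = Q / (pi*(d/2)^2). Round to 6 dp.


A = pi*(2.36/2)^2 = 4.374354
v = 8.46 / 4.374354 = 1.934 mm/s


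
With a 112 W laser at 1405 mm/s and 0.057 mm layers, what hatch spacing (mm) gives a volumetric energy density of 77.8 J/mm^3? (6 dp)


h = 112 / (77.8*1405*0.057) = 0.017976 mm


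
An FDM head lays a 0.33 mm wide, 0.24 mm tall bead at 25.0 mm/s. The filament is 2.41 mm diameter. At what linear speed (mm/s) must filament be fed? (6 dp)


Q = 0.33 * 0.24 * 25.0 = 1.98 mm^3/s
A_fil = pi*(2.41/2)^2 = 4.56167107 mm^2
v_feed = 1.98 / 4.56167107 = 0.434051 mm/s


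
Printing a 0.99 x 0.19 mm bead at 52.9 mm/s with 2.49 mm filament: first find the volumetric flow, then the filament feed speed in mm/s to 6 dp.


Q = 0.99 * 0.19 * 52.9 = 9.95049 mm^3/s
A_fil = pi*(2.49/2)^2 = 4.86954715 mm^2
v_feed = 9.95049 / 4.86954715 = 2.043412 mm/s


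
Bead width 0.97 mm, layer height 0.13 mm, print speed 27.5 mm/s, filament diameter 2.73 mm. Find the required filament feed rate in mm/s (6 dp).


Q = 0.97 * 0.13 * 27.5 = 3.46775 mm^3/s
A_fil = pi*(2.73/2)^2 = 5.85349397 mm^2
v_feed = 3.46775 / 5.85349397 = 0.592424 mm/s


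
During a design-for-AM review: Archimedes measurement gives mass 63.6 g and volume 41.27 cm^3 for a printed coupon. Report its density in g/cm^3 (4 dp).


rho = 63.6 / 41.27 = 1.5411 g/cm^3


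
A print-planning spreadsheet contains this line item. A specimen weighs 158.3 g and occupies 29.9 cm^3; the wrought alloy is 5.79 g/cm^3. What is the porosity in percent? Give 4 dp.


rho_part = 158.3 / 29.9 = 5.29431438 g/cm^3
Porosity = (1 - 5.29431438/5.79)*100 = 8.5611 %


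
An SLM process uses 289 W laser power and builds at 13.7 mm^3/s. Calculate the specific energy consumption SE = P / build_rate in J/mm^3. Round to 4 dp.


SE = 289 / 13.7 = 21.0949 J/mm^3


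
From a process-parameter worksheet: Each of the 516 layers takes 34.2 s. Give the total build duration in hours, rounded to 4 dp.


t = 516 * 34.2 / 3600 = 4.902 hrs


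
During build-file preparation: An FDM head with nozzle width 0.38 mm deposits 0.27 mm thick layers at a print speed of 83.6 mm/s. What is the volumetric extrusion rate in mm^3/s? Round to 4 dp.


Rate = 0.38 * 0.27 * 83.6 = 8.5774 mm^3/s


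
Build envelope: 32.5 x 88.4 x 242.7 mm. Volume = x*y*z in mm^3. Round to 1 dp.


V = 32.5 * 88.4 * 242.7 = 697277.1 mm^3


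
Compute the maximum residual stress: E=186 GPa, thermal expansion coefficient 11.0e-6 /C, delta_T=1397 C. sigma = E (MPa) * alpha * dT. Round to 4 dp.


sigma = 186*1000 * 11.0e-6 * 1397 = 2858.262 MPa


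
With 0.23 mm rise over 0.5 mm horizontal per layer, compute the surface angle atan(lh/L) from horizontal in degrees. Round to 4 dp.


angle = atan(0.23/0.5) = 24.7024 degrees


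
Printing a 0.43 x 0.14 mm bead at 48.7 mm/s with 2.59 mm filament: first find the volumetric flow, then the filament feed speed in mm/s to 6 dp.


Q = 0.43 * 0.14 * 48.7 = 2.93174 mm^3/s
A_fil = pi*(2.59/2)^2 = 5.26852942 mm^2
v_feed = 2.93174 / 5.26852942 = 0.556463 mm/s


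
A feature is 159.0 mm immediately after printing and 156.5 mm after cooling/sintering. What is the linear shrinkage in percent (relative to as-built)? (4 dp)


Shrinkage = ((159.0-156.5)/159.0)*100 = 1.5723 %


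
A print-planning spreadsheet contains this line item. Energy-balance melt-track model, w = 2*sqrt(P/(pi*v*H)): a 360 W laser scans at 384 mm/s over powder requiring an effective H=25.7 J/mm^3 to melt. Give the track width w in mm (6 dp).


w = 2*sqrt(360/(pi*384*25.7)) = 0.215513 mm


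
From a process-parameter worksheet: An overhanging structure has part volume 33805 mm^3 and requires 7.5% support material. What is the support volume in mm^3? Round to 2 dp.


V_support = 33805 * 0.075 = 2535.38 mm^3


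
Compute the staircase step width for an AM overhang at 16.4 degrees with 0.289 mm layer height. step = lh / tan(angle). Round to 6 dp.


step = 0.289 / tan(16.4) = 0.981938 mm


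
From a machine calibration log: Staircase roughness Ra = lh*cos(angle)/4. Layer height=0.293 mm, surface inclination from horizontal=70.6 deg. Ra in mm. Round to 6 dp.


Ra = 0.293 * cos(70.6) / 4 = 0.024331 mm


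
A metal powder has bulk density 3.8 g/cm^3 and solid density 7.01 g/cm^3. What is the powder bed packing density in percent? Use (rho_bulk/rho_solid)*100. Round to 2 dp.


Packing = (3.8/7.01)*100 = 54.21 %


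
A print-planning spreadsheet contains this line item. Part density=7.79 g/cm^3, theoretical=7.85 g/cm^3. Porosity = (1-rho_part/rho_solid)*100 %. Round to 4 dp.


Porosity = (1-7.79/7.85)*100 = 0.7643 %


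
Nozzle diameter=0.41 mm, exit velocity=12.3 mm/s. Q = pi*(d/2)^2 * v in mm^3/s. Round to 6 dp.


A = pi*(0.41/2)^2 = 0.13202543 mm^2
Q = 0.13202543 * 12.3 = 1.623913 mm^3/s


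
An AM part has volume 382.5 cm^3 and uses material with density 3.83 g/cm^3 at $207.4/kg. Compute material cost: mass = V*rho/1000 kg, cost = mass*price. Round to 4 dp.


Mass = 382.5*3.83/1000 = 1.464975 kg
Cost = 1.464975 * 207.4 = 303.8358 $


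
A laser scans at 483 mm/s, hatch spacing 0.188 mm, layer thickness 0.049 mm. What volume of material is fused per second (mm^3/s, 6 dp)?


Rate = 483 * 0.188 * 0.049 = 4.449396 mm^3/s


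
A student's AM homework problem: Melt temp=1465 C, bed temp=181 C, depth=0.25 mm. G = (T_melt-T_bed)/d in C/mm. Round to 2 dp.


G = (1465-181)/0.25 = 5136.0 C/mm


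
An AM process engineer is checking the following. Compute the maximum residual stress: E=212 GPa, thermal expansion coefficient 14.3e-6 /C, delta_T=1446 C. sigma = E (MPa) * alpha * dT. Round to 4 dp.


sigma = 212*1000 * 14.3e-6 * 1446 = 4383.6936 MPa


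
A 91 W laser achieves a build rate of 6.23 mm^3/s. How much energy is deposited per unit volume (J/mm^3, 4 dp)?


SE = 91 / 6.23 = 14.6067 J/mm^3


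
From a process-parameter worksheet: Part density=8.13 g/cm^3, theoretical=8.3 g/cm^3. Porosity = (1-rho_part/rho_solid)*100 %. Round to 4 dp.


Porosity = (1-8.13/8.3)*100 = 2.0482 %


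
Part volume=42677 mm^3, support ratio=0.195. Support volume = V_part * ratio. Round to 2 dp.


V_support = 42677 * 0.195 = 8322.02 mm^3


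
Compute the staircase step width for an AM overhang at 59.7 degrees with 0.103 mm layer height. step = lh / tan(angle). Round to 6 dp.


step = 0.103 / tan(59.7) = 0.060188 mm


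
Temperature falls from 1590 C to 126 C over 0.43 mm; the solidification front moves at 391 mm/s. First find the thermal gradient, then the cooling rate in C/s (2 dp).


G = (1590-126)/0.43 = 3404.65116279 C/mm
CR = 3404.65116279 * 391 = 1331218.6 C/s


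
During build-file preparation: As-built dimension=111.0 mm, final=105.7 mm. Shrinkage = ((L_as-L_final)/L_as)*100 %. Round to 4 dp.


Shrinkage = ((111.0-105.7)/111.0)*100 = 4.7748 %


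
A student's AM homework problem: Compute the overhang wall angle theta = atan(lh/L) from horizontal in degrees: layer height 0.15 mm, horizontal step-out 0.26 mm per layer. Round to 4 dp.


angle = atan(0.15/0.26) = 29.9816 degrees


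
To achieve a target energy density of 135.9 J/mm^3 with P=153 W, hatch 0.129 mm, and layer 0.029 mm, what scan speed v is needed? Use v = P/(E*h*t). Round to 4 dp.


v = 153 / (135.9*0.129*0.029) = 300.943 mm/s


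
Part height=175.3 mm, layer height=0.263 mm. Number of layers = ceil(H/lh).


Layers = ceil(175.3/0.263) = 667


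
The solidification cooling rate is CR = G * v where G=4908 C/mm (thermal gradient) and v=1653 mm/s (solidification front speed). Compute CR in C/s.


CR = 4908 * 1653 = 8112924 C/s


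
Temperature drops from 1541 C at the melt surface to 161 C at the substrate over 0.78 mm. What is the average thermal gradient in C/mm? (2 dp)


G = (1541-161)/0.78 = 1769.23 C/mm


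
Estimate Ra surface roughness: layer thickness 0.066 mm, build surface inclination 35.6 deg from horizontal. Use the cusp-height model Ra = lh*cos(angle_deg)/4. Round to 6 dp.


Ra = 0.066 * cos(35.6) / 4 = 0.013416 mm


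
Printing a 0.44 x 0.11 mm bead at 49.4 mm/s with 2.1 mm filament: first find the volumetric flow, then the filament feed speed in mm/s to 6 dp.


Q = 0.44 * 0.11 * 49.4 = 2.39096 mm^3/s
A_fil = pi*(2.1/2)^2 = 3.4636059 mm^2
v_feed = 2.39096 / 3.4636059 = 0.690309 mm/s


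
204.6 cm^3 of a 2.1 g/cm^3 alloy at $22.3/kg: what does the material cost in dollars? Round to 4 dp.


Mass = 204.6*2.1/1000 = 0.42966 kg
Cost = 0.42966 * 22.3 = 9.5814 $


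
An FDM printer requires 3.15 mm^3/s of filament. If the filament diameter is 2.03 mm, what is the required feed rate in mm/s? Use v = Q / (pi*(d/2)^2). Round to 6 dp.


A = pi*(2.03/2)^2 = 3.236547
v = 3.15 / 3.236547 = 0.973259 mm/s


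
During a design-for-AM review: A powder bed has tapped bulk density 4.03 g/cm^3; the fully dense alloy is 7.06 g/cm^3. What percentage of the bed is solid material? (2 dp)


Packing = (4.03/7.06)*100 = 57.08 %


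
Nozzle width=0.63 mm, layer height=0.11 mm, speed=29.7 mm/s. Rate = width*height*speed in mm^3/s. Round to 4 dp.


Rate = 0.63 * 0.11 * 29.7 = 2.0582 mm^3/s


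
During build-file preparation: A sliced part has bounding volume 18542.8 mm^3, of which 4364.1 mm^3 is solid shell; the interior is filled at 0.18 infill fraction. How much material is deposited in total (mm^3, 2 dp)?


V_infill = (18542.8 - 4364.1) * 0.18 = 2552.17
V_total = 4364.1 + 2552.17 = 6916.27 mm^3


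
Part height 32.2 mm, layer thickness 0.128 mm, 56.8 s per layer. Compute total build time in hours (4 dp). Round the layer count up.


Layers = ceil(32.2/0.128) = 252
t = 252 * 56.8 / 3600 = 3.976 hrs


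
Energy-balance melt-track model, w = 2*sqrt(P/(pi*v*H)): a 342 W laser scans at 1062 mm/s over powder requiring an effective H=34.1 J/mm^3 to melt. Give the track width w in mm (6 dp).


w = 2*sqrt(342/(pi*1062*34.1)) = 0.109655 mm


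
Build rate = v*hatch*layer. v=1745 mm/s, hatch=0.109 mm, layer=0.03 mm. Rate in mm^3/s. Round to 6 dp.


Rate = 1745 * 0.109 * 0.03 = 5.70615 mm^3/s


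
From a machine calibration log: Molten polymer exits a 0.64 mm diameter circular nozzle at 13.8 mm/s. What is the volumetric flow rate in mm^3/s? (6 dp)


A = pi*(0.64/2)^2 = 0.32169909 mm^2
Q = 0.32169909 * 13.8 = 4.439447 mm^3/s


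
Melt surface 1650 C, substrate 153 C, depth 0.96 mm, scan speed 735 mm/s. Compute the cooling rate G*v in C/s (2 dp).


G = (1650-153)/0.96 = 1559.375 C/mm
CR = 1559.375 * 735 = 1146140.63 C/s


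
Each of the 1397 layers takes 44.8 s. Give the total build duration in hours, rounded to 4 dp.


t = 1397 * 44.8 / 3600 = 17.3849 hrs


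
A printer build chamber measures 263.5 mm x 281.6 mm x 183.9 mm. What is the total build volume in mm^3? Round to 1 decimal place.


V = 263.5 * 281.6 * 183.9 = 13645674.2 mm^3


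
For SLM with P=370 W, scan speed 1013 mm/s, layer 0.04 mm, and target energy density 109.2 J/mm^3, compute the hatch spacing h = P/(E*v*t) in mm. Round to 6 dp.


h = 370 / (109.2*1013*0.04) = 0.08362 mm


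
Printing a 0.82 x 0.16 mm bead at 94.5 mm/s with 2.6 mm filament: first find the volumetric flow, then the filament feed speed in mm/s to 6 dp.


Q = 0.82 * 0.16 * 94.5 = 12.3984 mm^3/s
A_fil = pi*(2.6/2)^2 = 5.30929158 mm^2
v_feed = 12.3984 / 5.30929158 = 2.335227 mm/s


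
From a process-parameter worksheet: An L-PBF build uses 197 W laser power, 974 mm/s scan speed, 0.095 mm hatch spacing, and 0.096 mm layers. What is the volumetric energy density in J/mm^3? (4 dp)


E = 197 / (974*0.095*0.096) = 22.1775 J/mm^3


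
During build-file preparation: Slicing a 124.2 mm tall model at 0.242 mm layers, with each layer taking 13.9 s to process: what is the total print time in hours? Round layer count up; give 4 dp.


Layers = ceil(124.2/0.242) = 514
t = 514 * 13.9 / 3600 = 1.9846 hrs


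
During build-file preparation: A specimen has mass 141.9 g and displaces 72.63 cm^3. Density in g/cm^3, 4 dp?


rho = 141.9 / 72.63 = 1.9537 g/cm^3


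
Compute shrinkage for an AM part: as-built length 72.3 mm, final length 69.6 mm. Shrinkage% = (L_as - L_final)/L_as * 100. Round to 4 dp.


Shrinkage = ((72.3-69.6)/72.3)*100 = 3.7344 %


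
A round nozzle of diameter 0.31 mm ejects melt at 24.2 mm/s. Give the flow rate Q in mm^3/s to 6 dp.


A = pi*(0.31/2)^2 = 0.07547676 mm^2
Q = 0.07547676 * 24.2 = 1.826538 mm^3/s


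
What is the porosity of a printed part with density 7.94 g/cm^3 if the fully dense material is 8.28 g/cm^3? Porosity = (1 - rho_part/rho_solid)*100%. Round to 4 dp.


Porosity = (1-7.94/8.28)*100 = 4.1063 %


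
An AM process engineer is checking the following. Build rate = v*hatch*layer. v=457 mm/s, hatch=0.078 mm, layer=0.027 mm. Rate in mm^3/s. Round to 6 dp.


Rate = 457 * 0.078 * 0.027 = 0.962442 mm^3/s


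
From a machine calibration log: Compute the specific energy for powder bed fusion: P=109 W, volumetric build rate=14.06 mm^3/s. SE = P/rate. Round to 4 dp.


SE = 109 / 14.06 = 7.7525 J/mm^3


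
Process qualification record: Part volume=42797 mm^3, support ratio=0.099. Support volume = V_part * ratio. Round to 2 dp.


V_support = 42797 * 0.099 = 4236.9 mm^3


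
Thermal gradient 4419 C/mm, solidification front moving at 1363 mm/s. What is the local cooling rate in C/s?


CR = 4419 * 1363 = 6023097 C/s


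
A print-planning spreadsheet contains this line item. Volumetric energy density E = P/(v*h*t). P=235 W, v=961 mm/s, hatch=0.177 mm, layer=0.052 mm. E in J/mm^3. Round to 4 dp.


E = 235 / (961*0.177*0.052) = 26.5686 J/mm^3


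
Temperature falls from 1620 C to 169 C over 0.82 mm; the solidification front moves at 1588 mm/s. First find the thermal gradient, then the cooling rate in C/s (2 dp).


G = (1620-169)/0.82 = 1769.51219512 C/mm
CR = 1769.51219512 * 1588 = 2809985.37 C/s


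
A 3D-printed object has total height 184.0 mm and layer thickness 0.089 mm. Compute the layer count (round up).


Layers = ceil(184.0/0.089) = 2068


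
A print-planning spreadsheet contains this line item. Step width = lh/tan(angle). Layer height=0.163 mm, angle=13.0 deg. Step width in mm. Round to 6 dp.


step = 0.163 / tan(13.0) = 0.706031 mm


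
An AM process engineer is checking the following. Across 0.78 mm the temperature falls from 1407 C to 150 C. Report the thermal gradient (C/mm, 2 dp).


G = (1407-150)/0.78 = 1611.54 C/mm


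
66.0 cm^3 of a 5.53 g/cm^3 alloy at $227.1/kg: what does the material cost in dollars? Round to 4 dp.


Mass = 66.0*5.53/1000 = 0.36498 kg
Cost = 0.36498 * 227.1 = 82.887 $


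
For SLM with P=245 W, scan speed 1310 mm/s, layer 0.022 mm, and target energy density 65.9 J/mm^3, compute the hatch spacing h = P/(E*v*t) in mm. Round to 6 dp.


h = 245 / (65.9*1310*0.022) = 0.128999 mm


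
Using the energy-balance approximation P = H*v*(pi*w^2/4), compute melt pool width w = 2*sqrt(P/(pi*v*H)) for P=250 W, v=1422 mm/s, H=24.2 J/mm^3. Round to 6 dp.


w = 2*sqrt(250/(pi*1422*24.2)) = 0.096176 mm


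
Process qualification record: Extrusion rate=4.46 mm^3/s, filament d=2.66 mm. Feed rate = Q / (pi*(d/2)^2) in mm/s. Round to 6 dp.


A = pi*(2.66/2)^2 = 5.557163
v = 4.46 / 5.557163 = 0.802568 mm/s


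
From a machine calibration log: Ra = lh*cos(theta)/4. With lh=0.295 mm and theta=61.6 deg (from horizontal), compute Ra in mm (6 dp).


Ra = 0.295 * cos(61.6) / 4 = 0.035077 mm


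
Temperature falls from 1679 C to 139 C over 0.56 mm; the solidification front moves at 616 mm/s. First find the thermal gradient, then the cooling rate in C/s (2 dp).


G = (1679-139)/0.56 = 2750.0 C/mm
CR = 2750.0 * 616 = 1694000.0 C/s


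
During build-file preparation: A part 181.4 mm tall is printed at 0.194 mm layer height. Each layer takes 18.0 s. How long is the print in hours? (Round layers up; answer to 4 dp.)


Layers = ceil(181.4/0.194) = 936
t = 936 * 18.0 / 3600 = 4.68 hrs


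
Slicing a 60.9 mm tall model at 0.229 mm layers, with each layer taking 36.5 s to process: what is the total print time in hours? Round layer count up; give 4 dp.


Layers = ceil(60.9/0.229) = 266
t = 266 * 36.5 / 3600 = 2.6969 hrs


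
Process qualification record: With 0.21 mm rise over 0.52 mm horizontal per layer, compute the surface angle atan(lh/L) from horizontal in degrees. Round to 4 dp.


angle = atan(0.21/0.52) = 21.9911 degrees


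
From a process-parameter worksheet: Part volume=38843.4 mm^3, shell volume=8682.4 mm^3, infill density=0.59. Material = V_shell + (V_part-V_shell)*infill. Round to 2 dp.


V_infill = (38843.4 - 8682.4) * 0.59 = 17794.99
V_total = 8682.4 + 17794.99 = 26477.39 mm^3


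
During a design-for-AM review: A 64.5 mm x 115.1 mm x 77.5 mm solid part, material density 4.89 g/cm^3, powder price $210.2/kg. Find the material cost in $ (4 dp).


V = 64.5 * 115.1 * 77.5 = 575356.125 mm^3 = 575.356125 cm^3
Mass = 575.356125 * 4.89 / 1000 = 2.81349145 kg
Cost = 2.81349145 * 210.2 = 591.3959 $


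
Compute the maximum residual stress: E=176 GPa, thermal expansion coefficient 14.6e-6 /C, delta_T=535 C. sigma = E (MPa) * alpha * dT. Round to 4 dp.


sigma = 176*1000 * 14.6e-6 * 535 = 1374.736 MPa


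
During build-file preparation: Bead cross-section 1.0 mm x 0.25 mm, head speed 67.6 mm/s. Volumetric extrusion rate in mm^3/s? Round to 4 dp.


Rate = 1.0 * 0.25 * 67.6 = 16.9 mm^3/s


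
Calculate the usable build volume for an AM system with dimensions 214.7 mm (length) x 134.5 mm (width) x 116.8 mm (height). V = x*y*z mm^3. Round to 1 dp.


V = 214.7 * 134.5 * 116.8 = 3372851.1 mm^3


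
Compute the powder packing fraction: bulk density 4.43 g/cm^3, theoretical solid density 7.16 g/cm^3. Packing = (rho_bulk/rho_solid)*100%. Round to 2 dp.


Packing = (4.43/7.16)*100 = 61.87 %


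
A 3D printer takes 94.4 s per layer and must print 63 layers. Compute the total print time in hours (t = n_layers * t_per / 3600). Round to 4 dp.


t = 63 * 94.4 / 3600 = 1.652 hrs


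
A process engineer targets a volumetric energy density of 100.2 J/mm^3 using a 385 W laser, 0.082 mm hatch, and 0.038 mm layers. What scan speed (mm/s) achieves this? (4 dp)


v = 385 / (100.2*0.082*0.038) = 1233.0922 mm/s


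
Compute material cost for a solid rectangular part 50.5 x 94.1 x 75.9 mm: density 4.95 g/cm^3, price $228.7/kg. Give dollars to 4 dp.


V = 50.5 * 94.1 * 75.9 = 360680.595 mm^3 = 360.680595 cm^3
Mass = 360.680595 * 4.95 / 1000 = 1.78536895 kg
Cost = 1.78536895 * 228.7 = 408.3139 $


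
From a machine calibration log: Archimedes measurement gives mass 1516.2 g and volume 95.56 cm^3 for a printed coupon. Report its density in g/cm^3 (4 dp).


rho = 1516.2 / 95.56 = 15.8665 g/cm^3


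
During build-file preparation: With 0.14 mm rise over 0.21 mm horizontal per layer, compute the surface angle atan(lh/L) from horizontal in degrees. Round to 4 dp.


angle = atan(0.14/0.21) = 33.6901 degrees


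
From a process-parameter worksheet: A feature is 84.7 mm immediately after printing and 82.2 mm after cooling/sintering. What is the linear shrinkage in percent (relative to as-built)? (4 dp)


Shrinkage = ((84.7-82.2)/84.7)*100 = 2.9516 %


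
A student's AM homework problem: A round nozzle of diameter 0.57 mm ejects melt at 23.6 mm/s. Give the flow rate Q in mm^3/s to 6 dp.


A = pi*(0.57/2)^2 = 0.25517586 mm^2
Q = 0.25517586 * 23.6 = 6.02215 mm^3/s


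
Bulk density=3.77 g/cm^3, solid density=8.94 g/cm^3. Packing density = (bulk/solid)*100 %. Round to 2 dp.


Packing = (3.77/8.94)*100 = 42.17 %


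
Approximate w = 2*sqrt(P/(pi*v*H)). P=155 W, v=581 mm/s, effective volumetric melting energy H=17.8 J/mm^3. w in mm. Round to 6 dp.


w = 2*sqrt(155/(pi*581*17.8)) = 0.138141 mm


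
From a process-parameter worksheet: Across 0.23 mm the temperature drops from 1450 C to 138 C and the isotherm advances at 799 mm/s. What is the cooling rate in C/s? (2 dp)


G = (1450-138)/0.23 = 5704.34782609 C/mm
CR = 5704.34782609 * 799 = 4557773.91 C/s


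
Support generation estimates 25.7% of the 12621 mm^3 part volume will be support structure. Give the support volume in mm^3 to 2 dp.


V_support = 12621 * 0.257 = 3243.6 mm^3


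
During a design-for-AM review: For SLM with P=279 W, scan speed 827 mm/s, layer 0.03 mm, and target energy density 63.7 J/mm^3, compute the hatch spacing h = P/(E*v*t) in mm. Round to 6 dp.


h = 279 / (63.7*827*0.03) = 0.176538 mm


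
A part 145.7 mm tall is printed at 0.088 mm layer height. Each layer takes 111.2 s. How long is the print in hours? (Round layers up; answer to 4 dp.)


Layers = ceil(145.7/0.088) = 1656
t = 1656 * 111.2 / 3600 = 51.152 hrs


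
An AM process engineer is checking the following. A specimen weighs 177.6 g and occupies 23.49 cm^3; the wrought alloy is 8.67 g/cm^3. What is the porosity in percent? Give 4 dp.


rho_part = 177.6 / 23.49 = 7.56066411 g/cm^3
Porosity = (1 - 7.56066411/8.67)*100 = 12.7951 %


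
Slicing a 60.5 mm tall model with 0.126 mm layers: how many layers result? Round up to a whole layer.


Layers = ceil(60.5/0.126) = 481


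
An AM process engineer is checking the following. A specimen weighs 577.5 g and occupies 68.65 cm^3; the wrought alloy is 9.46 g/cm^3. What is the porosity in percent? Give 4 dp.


rho_part = 577.5 / 68.65 = 8.41223598 g/cm^3
Porosity = (1 - 8.41223598/9.46)*100 = 11.0757 %


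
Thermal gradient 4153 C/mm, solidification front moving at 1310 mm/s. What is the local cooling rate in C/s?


CR = 4153 * 1310 = 5440430 C/s


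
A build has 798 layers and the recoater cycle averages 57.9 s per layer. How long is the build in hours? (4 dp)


t = 798 * 57.9 / 3600 = 12.8345 hrs


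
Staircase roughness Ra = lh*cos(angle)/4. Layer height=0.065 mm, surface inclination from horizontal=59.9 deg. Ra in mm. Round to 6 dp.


Ra = 0.065 * cos(59.9) / 4 = 0.00815 mm


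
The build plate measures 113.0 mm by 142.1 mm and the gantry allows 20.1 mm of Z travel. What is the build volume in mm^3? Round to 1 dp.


V = 113.0 * 142.1 * 20.1 = 322751.7 mm^3


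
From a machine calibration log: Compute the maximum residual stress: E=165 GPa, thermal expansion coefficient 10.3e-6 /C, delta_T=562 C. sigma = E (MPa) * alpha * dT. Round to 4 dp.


sigma = 165*1000 * 10.3e-6 * 562 = 955.119 MPa


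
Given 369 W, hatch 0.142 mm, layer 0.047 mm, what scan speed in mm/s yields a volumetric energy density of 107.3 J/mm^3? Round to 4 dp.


v = 369 / (107.3*0.142*0.047) = 515.2766 mm/s


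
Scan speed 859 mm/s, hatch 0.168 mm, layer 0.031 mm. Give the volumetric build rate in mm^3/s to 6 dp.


Rate = 859 * 0.168 * 0.031 = 4.473672 mm^3/s


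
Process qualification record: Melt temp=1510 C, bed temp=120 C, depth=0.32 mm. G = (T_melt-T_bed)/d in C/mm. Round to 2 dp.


G = (1510-120)/0.32 = 4343.75 C/mm


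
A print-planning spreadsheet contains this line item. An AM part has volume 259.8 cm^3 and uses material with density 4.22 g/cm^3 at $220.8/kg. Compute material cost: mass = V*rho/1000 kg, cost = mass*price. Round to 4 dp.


Mass = 259.8*4.22/1000 = 1.096356 kg
Cost = 1.096356 * 220.8 = 242.0754 $


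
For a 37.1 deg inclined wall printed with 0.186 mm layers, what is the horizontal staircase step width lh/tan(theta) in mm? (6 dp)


step = 0.186 / tan(37.1) = 0.245936 mm


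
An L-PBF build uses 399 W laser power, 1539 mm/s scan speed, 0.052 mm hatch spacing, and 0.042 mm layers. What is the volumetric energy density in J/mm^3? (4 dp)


E = 399 / (1539*0.052*0.042) = 118.7085 J/mm^3


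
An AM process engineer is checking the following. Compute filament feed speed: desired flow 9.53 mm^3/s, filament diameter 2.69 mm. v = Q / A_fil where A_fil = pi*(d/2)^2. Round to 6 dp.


A = pi*(2.69/2)^2 = 5.68322
v = 9.53 / 5.68322 = 1.676866 mm/s


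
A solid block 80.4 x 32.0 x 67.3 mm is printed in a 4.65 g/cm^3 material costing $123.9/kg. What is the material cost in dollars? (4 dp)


V = 80.4 * 32.0 * 67.3 = 173149.44 mm^3 = 173.14944 cm^3
Mass = 173.14944 * 4.65 / 1000 = 0.8051449 kg
Cost = 0.8051449 * 123.9 = 99.7575 $


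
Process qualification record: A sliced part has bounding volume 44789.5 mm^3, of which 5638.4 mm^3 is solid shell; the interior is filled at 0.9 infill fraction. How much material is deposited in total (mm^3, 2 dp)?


V_infill = (44789.5 - 5638.4) * 0.9 = 35235.99
V_total = 5638.4 + 35235.99 = 40874.39 mm^3


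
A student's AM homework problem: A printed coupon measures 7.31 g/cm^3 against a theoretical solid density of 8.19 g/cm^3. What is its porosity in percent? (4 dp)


Porosity = (1-7.31/8.19)*100 = 10.7448 %


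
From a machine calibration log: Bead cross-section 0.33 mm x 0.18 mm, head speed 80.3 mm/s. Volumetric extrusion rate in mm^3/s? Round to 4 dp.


Rate = 0.33 * 0.18 * 80.3 = 4.7698 mm^3/s


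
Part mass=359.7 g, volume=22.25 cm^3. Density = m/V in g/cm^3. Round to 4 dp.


rho = 359.7 / 22.25 = 16.1663 g/cm^3


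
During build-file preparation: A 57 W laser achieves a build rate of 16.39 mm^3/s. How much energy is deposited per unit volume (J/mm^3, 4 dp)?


SE = 57 / 16.39 = 3.4777 J/mm^3


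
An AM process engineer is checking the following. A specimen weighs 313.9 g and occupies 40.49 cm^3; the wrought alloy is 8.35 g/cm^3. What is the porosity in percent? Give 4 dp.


rho_part = 313.9 / 40.49 = 7.75253149 g/cm^3
Porosity = (1 - 7.75253149/8.35)*100 = 7.1553 %
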